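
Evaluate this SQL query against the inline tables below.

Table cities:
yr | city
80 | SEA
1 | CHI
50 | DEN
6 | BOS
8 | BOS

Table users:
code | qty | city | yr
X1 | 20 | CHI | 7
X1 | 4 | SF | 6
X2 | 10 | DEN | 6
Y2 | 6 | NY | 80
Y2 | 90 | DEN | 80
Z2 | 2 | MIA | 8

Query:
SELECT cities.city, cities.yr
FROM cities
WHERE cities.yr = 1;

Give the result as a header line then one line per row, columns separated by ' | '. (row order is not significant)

After WHERE (1 rows):
cities.yr | cities.city
1 | CHI
After SELECT (1 rows):
cities.city | cities.yr
CHI | 1

== RESULT ==
cities.city | cities.yr
CHI | 1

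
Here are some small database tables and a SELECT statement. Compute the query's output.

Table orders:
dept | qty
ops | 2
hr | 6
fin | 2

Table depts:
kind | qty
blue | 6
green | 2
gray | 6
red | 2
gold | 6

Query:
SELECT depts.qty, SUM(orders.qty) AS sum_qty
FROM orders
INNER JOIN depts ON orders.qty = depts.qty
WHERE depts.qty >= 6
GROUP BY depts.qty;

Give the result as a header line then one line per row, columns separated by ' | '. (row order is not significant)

== RESULT ==
depts.qty | sum_qty
6 | 18

Derivation:
After JOIN depts (7 rows):
orders.dept | orders.qty | depts.kind | depts.qty
ops | 2 | green | 2
ops | 2 | red | 2
hr | 6 | blue | 6
hr | 6 | gray | 6
hr | 6 | gold | 6
fin | 2 | green | 2
fin | 2 | red | 2
After WHERE (3 rows):
orders.dept | orders.qty | depts.kind | depts.qty
hr | 6 | blue | 6
hr | 6 | gray | 6
hr | 6 | gold | 6
After GROUP BY (1 rows):
depts.qty | sum_qty
6 | 18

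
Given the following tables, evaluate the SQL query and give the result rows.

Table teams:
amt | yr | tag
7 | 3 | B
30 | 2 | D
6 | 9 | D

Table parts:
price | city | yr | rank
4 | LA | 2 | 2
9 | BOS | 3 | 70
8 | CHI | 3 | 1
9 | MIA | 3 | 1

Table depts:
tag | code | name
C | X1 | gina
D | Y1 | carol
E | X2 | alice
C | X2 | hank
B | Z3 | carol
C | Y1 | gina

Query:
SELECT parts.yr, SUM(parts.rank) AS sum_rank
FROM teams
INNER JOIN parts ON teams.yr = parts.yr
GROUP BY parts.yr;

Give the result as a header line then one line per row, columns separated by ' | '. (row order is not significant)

== RESULT ==
parts.yr | sum_rank
3 | 72
2 | 2

Derivation:
After JOIN parts (4 rows):
teams.amt | teams.yr | teams.tag | parts.price | parts.city | parts.yr | parts.rank
7 | 3 | B | 9 | BOS | 3 | 70
7 | 3 | B | 8 | CHI | 3 | 1
7 | 3 | B | 9 | MIA | 3 | 1
30 | 2 | D | 4 | LA | 2 | 2
After GROUP BY (2 rows):
parts.yr | sum_rank
3 | 72
2 | 2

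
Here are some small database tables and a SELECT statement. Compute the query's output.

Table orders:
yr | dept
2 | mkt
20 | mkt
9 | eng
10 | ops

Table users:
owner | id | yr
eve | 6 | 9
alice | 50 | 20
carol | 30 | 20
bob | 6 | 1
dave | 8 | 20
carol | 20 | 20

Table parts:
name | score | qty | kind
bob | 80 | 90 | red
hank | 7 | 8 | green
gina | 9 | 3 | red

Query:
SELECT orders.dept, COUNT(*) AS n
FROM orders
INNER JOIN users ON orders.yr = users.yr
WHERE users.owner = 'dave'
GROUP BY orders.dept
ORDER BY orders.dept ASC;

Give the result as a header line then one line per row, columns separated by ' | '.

After JOIN users (5 rows):
orders.yr | orders.dept | users.owner | users.id | users.yr
20 | mkt | alice | 50 | 20
20 | mkt | carol | 30 | 20
20 | mkt | dave | 8 | 20
20 | mkt | carol | 20 | 20
9 | eng | eve | 6 | 9
After WHERE (1 rows):
orders.yr | orders.dept | users.owner | users.id | users.yr
20 | mkt | dave | 8 | 20
After GROUP BY (1 rows):
orders.dept | n
mkt | 1
After ORDER BY (1 rows):
orders.dept | n
mkt | 1

== RESULT ==
orders.dept | n
mkt | 1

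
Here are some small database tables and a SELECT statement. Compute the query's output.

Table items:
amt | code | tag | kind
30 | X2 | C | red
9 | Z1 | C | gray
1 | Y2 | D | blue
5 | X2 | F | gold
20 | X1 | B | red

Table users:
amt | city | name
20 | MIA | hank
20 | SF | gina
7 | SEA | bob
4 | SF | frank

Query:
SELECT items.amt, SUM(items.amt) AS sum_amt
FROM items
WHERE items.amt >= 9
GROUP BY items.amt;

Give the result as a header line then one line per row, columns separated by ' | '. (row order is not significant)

After WHERE (3 rows):
items.amt | items.code | items.tag | items.kind
30 | X2 | C | red
9 | Z1 | C | gray
20 | X1 | B | red
After GROUP BY (3 rows):
items.amt | sum_amt
30 | 30
9 | 9
20 | 20

== RESULT ==
items.amt | sum_amt
30 | 30
9 | 9
20 | 20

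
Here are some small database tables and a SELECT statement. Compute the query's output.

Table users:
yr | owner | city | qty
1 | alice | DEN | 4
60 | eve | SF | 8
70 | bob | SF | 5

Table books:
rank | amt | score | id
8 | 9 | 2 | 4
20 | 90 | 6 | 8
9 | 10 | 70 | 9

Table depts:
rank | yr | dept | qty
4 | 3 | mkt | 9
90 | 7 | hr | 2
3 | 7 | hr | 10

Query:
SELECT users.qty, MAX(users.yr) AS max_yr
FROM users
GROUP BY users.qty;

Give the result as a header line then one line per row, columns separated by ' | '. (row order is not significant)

== RESULT ==
users.qty | max_yr
4 | 1
8 | 60
5 | 70

Derivation:
After GROUP BY (3 rows):
users.qty | max_yr
4 | 1
8 | 60
5 | 70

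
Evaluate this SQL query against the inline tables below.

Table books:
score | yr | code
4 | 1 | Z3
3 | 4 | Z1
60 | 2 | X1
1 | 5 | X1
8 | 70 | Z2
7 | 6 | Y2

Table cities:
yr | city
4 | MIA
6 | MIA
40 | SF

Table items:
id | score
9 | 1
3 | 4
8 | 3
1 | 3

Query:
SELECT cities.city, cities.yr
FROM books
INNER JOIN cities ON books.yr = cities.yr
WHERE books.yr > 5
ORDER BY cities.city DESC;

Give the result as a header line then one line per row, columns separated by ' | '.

== RESULT ==
cities.city | cities.yr
MIA | 6

Derivation:
After JOIN cities (2 rows):
books.score | books.yr | books.code | cities.yr | cities.city
3 | 4 | Z1 | 4 | MIA
7 | 6 | Y2 | 6 | MIA
After WHERE (1 rows):
books.score | books.yr | books.code | cities.yr | cities.city
7 | 6 | Y2 | 6 | MIA
After SELECT (1 rows):
cities.city | cities.yr
MIA | 6
After ORDER BY (1 rows):
cities.city | cities.yr
MIA | 6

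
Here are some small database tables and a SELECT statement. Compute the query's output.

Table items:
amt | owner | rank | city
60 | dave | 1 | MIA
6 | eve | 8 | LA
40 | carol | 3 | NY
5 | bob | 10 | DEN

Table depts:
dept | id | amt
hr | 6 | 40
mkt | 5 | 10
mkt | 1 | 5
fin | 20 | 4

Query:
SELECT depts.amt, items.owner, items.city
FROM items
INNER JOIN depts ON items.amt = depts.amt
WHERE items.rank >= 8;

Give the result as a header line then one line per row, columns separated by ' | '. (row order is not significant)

After JOIN depts (2 rows):
items.amt | items.owner | items.rank | items.city | depts.dept | depts.id | depts.amt
40 | carol | 3 | NY | hr | 6 | 40
5 | bob | 10 | DEN | mkt | 1 | 5
After WHERE (1 rows):
items.amt | items.owner | items.rank | items.city | depts.dept | depts.id | depts.amt
5 | bob | 10 | DEN | mkt | 1 | 5
After SELECT (1 rows):
depts.amt | items.owner | items.city
5 | bob | DEN

== RESULT ==
depts.amt | items.owner | items.city
5 | bob | DEN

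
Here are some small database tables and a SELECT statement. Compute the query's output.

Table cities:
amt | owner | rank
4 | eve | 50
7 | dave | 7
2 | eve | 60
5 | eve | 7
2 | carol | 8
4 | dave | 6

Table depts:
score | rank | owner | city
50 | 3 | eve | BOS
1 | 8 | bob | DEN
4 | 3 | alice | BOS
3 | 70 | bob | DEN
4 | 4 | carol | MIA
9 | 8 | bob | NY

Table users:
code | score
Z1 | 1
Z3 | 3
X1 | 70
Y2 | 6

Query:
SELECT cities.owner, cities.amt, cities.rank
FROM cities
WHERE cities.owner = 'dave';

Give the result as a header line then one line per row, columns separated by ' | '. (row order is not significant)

After WHERE (2 rows):
cities.amt | cities.owner | cities.rank
7 | dave | 7
4 | dave | 6
After SELECT (2 rows):
cities.owner | cities.amt | cities.rank
dave | 7 | 7
dave | 4 | 6

== RESULT ==
cities.owner | cities.amt | cities.rank
dave | 7 | 7
dave | 4 | 6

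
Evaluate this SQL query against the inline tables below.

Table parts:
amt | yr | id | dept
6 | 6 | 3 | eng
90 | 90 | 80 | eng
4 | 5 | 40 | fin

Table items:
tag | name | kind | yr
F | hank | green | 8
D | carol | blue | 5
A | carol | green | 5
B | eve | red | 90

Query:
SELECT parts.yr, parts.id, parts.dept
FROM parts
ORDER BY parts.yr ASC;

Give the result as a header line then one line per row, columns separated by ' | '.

After SELECT (3 rows):
parts.yr | parts.id | parts.dept
6 | 3 | eng
90 | 80 | eng
5 | 40 | fin
After ORDER BY (3 rows):
parts.yr | parts.id | parts.dept
5 | 40 | fin
6 | 3 | eng
90 | 80 | eng

== RESULT ==
parts.yr | parts.id | parts.dept
5 | 40 | fin
6 | 3 | eng
90 | 80 | eng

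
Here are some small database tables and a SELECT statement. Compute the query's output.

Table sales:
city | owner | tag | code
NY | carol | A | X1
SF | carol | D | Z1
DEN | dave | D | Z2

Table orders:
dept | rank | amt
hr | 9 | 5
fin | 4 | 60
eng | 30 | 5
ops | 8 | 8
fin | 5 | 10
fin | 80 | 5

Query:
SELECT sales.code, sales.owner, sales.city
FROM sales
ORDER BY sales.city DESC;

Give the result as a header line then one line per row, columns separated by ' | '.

After SELECT (3 rows):
sales.code | sales.owner | sales.city
X1 | carol | NY
Z1 | carol | SF
Z2 | dave | DEN
After ORDER BY (3 rows):
sales.code | sales.owner | sales.city
Z1 | carol | SF
X1 | carol | NY
Z2 | dave | DEN

== RESULT ==
sales.code | sales.owner | sales.city
Z1 | carol | SF
X1 | carol | NY
Z2 | dave | DEN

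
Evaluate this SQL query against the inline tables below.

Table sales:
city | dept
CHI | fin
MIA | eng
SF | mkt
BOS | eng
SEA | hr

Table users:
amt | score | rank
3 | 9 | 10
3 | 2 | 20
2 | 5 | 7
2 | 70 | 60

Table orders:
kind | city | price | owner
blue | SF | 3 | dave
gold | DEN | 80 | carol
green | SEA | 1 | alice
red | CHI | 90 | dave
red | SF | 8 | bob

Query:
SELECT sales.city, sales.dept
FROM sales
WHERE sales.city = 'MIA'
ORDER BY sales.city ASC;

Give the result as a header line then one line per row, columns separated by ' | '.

After WHERE (1 rows):
sales.city | sales.dept
MIA | eng
After SELECT (1 rows):
sales.city | sales.dept
MIA | eng
After ORDER BY (1 rows):
sales.city | sales.dept
MIA | eng

== RESULT ==
sales.city | sales.dept
MIA | eng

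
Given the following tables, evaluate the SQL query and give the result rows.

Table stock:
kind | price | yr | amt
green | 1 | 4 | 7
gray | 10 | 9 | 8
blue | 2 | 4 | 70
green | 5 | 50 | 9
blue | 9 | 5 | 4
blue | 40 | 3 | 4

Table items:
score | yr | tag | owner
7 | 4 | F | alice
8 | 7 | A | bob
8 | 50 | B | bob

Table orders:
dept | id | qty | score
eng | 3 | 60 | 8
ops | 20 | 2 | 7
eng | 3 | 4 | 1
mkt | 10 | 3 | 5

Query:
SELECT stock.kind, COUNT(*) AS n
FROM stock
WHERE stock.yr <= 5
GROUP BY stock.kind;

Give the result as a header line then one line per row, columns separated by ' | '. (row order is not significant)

After WHERE (4 rows):
stock.kind | stock.price | stock.yr | stock.amt
green | 1 | 4 | 7
blue | 2 | 4 | 70
blue | 9 | 5 | 4
blue | 40 | 3 | 4
After GROUP BY (2 rows):
stock.kind | n
green | 1
blue | 3

== RESULT ==
stock.kind | n
green | 1
blue | 3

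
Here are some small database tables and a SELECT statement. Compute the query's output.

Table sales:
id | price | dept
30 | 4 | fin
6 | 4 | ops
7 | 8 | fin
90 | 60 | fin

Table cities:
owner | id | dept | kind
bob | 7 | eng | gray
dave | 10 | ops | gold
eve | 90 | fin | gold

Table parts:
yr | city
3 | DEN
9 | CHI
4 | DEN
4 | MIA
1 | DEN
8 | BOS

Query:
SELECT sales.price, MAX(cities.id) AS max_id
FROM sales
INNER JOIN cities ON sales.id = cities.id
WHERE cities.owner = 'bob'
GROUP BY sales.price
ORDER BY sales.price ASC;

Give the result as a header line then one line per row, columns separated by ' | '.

After JOIN cities (2 rows):
sales.id | sales.price | sales.dept | cities.owner | cities.id | cities.dept | cities.kind
7 | 8 | fin | bob | 7 | eng | gray
90 | 60 | fin | eve | 90 | fin | gold
After WHERE (1 rows):
sales.id | sales.price | sales.dept | cities.owner | cities.id | cities.dept | cities.kind
7 | 8 | fin | bob | 7 | eng | gray
After GROUP BY (1 rows):
sales.price | max_id
8 | 7
After ORDER BY (1 rows):
sales.price | max_id
8 | 7

== RESULT ==
sales.price | max_id
8 | 7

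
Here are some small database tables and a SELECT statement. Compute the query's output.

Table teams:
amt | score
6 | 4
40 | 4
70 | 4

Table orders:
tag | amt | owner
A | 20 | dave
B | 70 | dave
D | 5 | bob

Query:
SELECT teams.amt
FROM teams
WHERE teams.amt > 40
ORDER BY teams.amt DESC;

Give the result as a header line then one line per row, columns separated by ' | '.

== RESULT ==
teams.amt
70

Derivation:
After WHERE (1 rows):
teams.amt | teams.score
70 | 4
After SELECT (1 rows):
teams.amt
70
After ORDER BY (1 rows):
teams.amt
70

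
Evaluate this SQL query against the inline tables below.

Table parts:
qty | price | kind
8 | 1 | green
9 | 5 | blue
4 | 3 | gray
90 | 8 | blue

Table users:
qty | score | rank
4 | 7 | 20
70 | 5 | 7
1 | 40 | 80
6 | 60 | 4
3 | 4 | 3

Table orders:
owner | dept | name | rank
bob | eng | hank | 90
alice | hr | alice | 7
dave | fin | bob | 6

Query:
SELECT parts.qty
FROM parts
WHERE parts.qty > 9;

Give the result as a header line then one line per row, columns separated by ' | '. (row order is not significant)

After WHERE (1 rows):
parts.qty | parts.price | parts.kind
90 | 8 | blue
After SELECT (1 rows):
parts.qty
90

== RESULT ==
parts.qty
90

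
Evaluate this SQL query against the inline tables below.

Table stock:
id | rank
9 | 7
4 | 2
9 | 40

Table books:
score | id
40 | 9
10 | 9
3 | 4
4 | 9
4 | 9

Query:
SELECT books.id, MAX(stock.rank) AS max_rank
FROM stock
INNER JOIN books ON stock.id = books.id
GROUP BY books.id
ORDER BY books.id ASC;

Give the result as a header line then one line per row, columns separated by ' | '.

After JOIN books (9 rows):
stock.id | stock.rank | books.score | books.id
9 | 7 | 40 | 9
9 | 7 | 10 | 9
9 | 7 | 4 | 9
9 | 7 | 4 | 9
4 | 2 | 3 | 4
9 | 40 | 40 | 9
9 | 40 | 10 | 9
9 | 40 | 4 | 9
9 | 40 | 4 | 9
After GROUP BY (2 rows):
books.id | max_rank
9 | 40
4 | 2
After ORDER BY (2 rows):
books.id | max_rank
4 | 2
9 | 40

== RESULT ==
books.id | max_rank
4 | 2
9 | 40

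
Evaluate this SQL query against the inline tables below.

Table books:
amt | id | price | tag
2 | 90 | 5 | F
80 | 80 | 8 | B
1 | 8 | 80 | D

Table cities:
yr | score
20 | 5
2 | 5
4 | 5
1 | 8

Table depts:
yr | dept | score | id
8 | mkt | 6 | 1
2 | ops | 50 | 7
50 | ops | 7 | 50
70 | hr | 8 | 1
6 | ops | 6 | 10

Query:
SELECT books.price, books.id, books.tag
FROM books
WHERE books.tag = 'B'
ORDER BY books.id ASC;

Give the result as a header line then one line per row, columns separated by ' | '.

After WHERE (1 rows):
books.amt | books.id | books.price | books.tag
80 | 80 | 8 | B
After SELECT (1 rows):
books.price | books.id | books.tag
8 | 80 | B
After ORDER BY (1 rows):
books.price | books.id | books.tag
8 | 80 | B

== RESULT ==
books.price | books.id | books.tag
8 | 80 | B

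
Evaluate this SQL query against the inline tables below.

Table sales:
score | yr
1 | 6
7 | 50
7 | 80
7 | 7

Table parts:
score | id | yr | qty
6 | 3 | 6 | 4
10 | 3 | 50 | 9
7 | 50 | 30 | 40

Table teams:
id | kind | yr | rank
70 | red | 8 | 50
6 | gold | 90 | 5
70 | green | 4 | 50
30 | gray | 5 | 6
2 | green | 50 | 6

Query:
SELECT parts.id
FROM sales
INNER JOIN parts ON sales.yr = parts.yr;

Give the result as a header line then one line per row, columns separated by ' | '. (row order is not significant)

== RESULT ==
parts.id
3
3

Derivation:
After JOIN parts (2 rows):
sales.score | sales.yr | parts.score | parts.id | parts.yr | parts.qty
1 | 6 | 6 | 3 | 6 | 4
7 | 50 | 10 | 3 | 50 | 9
After SELECT (2 rows):
parts.id
3
3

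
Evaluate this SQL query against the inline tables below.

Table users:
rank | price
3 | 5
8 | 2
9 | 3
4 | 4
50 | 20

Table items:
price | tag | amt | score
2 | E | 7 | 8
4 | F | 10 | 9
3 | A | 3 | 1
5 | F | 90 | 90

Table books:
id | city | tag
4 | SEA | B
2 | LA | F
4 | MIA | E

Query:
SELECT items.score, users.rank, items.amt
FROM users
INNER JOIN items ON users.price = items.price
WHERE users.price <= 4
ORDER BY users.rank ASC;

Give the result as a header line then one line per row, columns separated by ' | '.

After JOIN items (4 rows):
users.rank | users.price | items.price | items.tag | items.amt | items.score
3 | 5 | 5 | F | 90 | 90
8 | 2 | 2 | E | 7 | 8
9 | 3 | 3 | A | 3 | 1
4 | 4 | 4 | F | 10 | 9
After WHERE (3 rows):
users.rank | users.price | items.price | items.tag | items.amt | items.score
8 | 2 | 2 | E | 7 | 8
9 | 3 | 3 | A | 3 | 1
4 | 4 | 4 | F | 10 | 9
After SELECT (3 rows):
items.score | users.rank | items.amt
8 | 8 | 7
1 | 9 | 3
9 | 4 | 10
After ORDER BY (3 rows):
items.score | users.rank | items.amt
9 | 4 | 10
8 | 8 | 7
1 | 9 | 3

== RESULT ==
items.score | users.rank | items.amt
9 | 4 | 10
8 | 8 | 7
1 | 9 | 3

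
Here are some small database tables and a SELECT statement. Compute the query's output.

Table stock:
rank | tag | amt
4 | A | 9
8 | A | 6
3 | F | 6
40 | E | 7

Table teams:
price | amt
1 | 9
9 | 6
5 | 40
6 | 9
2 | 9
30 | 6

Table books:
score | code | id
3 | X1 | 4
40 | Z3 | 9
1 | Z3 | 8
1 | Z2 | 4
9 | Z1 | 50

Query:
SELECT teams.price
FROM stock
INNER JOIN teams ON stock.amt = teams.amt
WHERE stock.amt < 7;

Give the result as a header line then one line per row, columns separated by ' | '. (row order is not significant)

After JOIN teams (7 rows):
stock.rank | stock.tag | stock.amt | teams.price | teams.amt
4 | A | 9 | 1 | 9
4 | A | 9 | 6 | 9
4 | A | 9 | 2 | 9
8 | A | 6 | 9 | 6
8 | A | 6 | 30 | 6
3 | F | 6 | 9 | 6
3 | F | 6 | 30 | 6
After WHERE (4 rows):
stock.rank | stock.tag | stock.amt | teams.price | teams.amt
8 | A | 6 | 9 | 6
8 | A | 6 | 30 | 6
3 | F | 6 | 9 | 6
3 | F | 6 | 30 | 6
After SELECT (4 rows):
teams.price
9
30
9
30

== RESULT ==
teams.price
9
30
9
30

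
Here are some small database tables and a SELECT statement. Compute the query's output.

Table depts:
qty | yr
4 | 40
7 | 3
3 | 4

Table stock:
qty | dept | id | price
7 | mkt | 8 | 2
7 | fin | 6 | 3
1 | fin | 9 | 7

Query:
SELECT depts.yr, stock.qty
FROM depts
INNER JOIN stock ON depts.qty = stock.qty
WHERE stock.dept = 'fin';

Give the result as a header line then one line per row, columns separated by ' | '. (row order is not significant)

== RESULT ==
depts.yr | stock.qty
3 | 7

Derivation:
After JOIN stock (2 rows):
depts.qty | depts.yr | stock.qty | stock.dept | stock.id | stock.price
7 | 3 | 7 | mkt | 8 | 2
7 | 3 | 7 | fin | 6 | 3
After WHERE (1 rows):
depts.qty | depts.yr | stock.qty | stock.dept | stock.id | stock.price
7 | 3 | 7 | fin | 6 | 3
After SELECT (1 rows):
depts.yr | stock.qty
3 | 7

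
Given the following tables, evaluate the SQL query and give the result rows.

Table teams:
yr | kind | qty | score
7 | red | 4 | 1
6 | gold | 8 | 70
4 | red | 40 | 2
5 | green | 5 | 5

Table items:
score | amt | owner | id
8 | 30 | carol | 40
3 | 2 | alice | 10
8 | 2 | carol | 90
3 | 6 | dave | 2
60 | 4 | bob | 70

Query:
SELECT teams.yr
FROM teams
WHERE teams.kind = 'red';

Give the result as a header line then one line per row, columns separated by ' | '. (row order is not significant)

After WHERE (2 rows):
teams.yr | teams.kind | teams.qty | teams.score
7 | red | 4 | 1
4 | red | 40 | 2
After SELECT (2 rows):
teams.yr
7
4

== RESULT ==
teams.yr
7
4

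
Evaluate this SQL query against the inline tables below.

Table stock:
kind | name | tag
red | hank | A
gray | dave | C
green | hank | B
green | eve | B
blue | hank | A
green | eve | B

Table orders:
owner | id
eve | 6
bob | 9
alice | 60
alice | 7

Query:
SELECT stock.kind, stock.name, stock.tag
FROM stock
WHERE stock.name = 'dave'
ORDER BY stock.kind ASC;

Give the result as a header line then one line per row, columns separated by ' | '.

== RESULT ==
stock.kind | stock.name | stock.tag
gray | dave | C

Derivation:
After WHERE (1 rows):
stock.kind | stock.name | stock.tag
gray | dave | C
After SELECT (1 rows):
stock.kind | stock.name | stock.tag
gray | dave | C
After ORDER BY (1 rows):
stock.kind | stock.name | stock.tag
gray | dave | C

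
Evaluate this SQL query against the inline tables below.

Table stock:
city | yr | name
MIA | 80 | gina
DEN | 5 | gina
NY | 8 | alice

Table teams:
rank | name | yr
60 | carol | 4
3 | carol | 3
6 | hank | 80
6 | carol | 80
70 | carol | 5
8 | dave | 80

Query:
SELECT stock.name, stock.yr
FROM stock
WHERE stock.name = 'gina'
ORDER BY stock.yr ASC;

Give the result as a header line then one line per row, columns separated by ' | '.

After WHERE (2 rows):
stock.city | stock.yr | stock.name
MIA | 80 | gina
DEN | 5 | gina
After SELECT (2 rows):
stock.name | stock.yr
gina | 80
gina | 5
After ORDER BY (2 rows):
stock.name | stock.yr
gina | 5
gina | 80

== RESULT ==
stock.name | stock.yr
gina | 5
gina | 80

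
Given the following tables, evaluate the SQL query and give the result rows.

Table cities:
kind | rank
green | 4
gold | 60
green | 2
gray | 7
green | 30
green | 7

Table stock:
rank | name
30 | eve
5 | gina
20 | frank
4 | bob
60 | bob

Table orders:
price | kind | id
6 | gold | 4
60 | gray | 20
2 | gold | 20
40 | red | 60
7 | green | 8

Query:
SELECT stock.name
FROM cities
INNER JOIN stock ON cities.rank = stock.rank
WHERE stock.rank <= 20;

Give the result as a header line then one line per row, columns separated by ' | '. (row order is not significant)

After JOIN stock (3 rows):
cities.kind | cities.rank | stock.rank | stock.name
green | 4 | 4 | bob
gold | 60 | 60 | bob
green | 30 | 30 | eve
After WHERE (1 rows):
cities.kind | cities.rank | stock.rank | stock.name
green | 4 | 4 | bob
After SELECT (1 rows):
stock.name
bob

== RESULT ==
stock.name
bob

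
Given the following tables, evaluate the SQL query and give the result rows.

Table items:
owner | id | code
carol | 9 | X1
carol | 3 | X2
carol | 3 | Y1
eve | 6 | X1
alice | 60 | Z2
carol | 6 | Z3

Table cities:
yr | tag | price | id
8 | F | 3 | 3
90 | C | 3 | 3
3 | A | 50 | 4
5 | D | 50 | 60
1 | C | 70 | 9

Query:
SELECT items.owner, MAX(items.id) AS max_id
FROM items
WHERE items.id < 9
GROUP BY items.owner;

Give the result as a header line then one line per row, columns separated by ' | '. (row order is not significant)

== RESULT ==
items.owner | max_id
carol | 6
eve | 6

Derivation:
After WHERE (4 rows):
items.owner | items.id | items.code
carol | 3 | X2
carol | 3 | Y1
eve | 6 | X1
carol | 6 | Z3
After GROUP BY (2 rows):
items.owner | max_id
carol | 6
eve | 6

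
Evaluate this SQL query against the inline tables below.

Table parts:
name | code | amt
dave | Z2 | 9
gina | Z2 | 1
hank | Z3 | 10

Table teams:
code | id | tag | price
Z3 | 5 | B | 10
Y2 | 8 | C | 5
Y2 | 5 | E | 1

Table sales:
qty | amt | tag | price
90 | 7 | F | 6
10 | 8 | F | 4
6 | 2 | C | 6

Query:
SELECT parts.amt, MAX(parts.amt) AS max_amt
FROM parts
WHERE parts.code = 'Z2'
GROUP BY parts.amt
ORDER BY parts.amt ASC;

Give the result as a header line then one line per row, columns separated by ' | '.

After WHERE (2 rows):
parts.name | parts.code | parts.amt
dave | Z2 | 9
gina | Z2 | 1
After GROUP BY (2 rows):
parts.amt | max_amt
9 | 9
1 | 1
After ORDER BY (2 rows):
parts.amt | max_amt
1 | 1
9 | 9

== RESULT ==
parts.amt | max_amt
1 | 1
9 | 9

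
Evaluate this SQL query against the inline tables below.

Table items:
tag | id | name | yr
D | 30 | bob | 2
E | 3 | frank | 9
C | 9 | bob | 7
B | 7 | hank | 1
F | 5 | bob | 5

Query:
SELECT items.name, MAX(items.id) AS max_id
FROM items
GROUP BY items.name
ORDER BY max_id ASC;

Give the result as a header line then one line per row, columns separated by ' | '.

== RESULT ==
items.name | max_id
frank | 3
hank | 7
bob | 30

Derivation:
After GROUP BY (3 rows):
items.name | max_id
bob | 30
frank | 3
hank | 7
After ORDER BY (3 rows):
items.name | max_id
frank | 3
hank | 7
bob | 30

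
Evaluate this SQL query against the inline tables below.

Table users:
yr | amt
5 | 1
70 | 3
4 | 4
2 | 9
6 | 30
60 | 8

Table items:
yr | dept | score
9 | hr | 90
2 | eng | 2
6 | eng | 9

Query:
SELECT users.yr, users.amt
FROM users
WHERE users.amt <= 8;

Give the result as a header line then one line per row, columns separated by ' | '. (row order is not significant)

After WHERE (4 rows):
users.yr | users.amt
5 | 1
70 | 3
4 | 4
60 | 8
After SELECT (4 rows):
users.yr | users.amt
5 | 1
70 | 3
4 | 4
60 | 8

== RESULT ==
users.yr | users.amt
5 | 1
70 | 3
4 | 4
60 | 8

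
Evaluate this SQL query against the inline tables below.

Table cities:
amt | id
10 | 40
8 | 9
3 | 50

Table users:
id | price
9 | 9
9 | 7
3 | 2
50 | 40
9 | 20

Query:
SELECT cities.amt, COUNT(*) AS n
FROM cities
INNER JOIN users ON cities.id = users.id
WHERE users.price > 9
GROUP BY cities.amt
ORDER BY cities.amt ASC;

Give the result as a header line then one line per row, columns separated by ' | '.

After JOIN users (4 rows):
cities.amt | cities.id | users.id | users.price
8 | 9 | 9 | 9
8 | 9 | 9 | 7
8 | 9 | 9 | 20
3 | 50 | 50 | 40
After WHERE (2 rows):
cities.amt | cities.id | users.id | users.price
8 | 9 | 9 | 20
3 | 50 | 50 | 40
After GROUP BY (2 rows):
cities.amt | n
8 | 1
3 | 1
After ORDER BY (2 rows):
cities.amt | n
3 | 1
8 | 1

== RESULT ==
cities.amt | n
3 | 1
8 | 1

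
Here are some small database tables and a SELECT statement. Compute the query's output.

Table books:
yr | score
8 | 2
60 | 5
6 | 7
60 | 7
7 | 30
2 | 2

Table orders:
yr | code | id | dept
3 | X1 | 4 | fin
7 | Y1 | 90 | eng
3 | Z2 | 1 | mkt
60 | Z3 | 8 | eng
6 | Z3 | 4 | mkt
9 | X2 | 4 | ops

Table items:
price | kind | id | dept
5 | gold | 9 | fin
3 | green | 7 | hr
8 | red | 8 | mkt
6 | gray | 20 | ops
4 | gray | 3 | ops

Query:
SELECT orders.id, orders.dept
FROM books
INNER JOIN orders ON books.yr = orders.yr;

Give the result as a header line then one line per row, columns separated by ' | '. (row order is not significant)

After JOIN orders (4 rows):
books.yr | books.score | orders.yr | orders.code | orders.id | orders.dept
60 | 5 | 60 | Z3 | 8 | eng
6 | 7 | 6 | Z3 | 4 | mkt
60 | 7 | 60 | Z3 | 8 | eng
7 | 30 | 7 | Y1 | 90 | eng
After SELECT (4 rows):
orders.id | orders.dept
8 | eng
4 | mkt
8 | eng
90 | eng

== RESULT ==
orders.id | orders.dept
8 | eng
4 | mkt
8 | eng
90 | eng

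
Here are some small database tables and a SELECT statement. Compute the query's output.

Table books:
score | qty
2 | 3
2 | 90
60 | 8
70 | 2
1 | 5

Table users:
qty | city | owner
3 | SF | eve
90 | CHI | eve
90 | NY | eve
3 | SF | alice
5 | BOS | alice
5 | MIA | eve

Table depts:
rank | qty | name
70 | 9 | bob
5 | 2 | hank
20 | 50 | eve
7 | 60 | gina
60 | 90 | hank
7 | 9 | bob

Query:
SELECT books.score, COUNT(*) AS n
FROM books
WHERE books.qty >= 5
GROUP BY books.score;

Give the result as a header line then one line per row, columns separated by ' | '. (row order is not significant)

== RESULT ==
books.score | n
2 | 1
60 | 1
1 | 1

Derivation:
After WHERE (3 rows):
books.score | books.qty
2 | 90
60 | 8
1 | 5
After GROUP BY (3 rows):
books.score | n
2 | 1
60 | 1
1 | 1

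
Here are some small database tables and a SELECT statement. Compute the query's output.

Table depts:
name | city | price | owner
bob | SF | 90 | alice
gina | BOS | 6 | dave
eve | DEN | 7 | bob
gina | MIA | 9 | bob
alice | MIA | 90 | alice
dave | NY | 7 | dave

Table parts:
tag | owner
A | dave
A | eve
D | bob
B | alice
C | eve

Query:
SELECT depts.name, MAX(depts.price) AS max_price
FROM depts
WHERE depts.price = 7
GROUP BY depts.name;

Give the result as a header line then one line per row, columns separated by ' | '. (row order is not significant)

After WHERE (2 rows):
depts.name | depts.city | depts.price | depts.owner
eve | DEN | 7 | bob
dave | NY | 7 | dave
After GROUP BY (2 rows):
depts.name | max_price
eve | 7
dave | 7

== RESULT ==
depts.name | max_price
eve | 7
dave | 7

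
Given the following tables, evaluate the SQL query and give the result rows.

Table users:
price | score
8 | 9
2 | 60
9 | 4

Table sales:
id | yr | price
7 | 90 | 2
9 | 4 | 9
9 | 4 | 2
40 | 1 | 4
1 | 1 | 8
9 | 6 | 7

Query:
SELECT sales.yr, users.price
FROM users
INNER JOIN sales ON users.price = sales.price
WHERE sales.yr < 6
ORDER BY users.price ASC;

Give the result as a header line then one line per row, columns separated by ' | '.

After JOIN sales (4 rows):
users.price | users.score | sales.id | sales.yr | sales.price
8 | 9 | 1 | 1 | 8
2 | 60 | 7 | 90 | 2
2 | 60 | 9 | 4 | 2
9 | 4 | 9 | 4 | 9
After WHERE (3 rows):
users.price | users.score | sales.id | sales.yr | sales.price
8 | 9 | 1 | 1 | 8
2 | 60 | 9 | 4 | 2
9 | 4 | 9 | 4 | 9
After SELECT (3 rows):
sales.yr | users.price
1 | 8
4 | 2
4 | 9
After ORDER BY (3 rows):
sales.yr | users.price
4 | 2
1 | 8
4 | 9

== RESULT ==
sales.yr | users.price
4 | 2
1 | 8
4 | 9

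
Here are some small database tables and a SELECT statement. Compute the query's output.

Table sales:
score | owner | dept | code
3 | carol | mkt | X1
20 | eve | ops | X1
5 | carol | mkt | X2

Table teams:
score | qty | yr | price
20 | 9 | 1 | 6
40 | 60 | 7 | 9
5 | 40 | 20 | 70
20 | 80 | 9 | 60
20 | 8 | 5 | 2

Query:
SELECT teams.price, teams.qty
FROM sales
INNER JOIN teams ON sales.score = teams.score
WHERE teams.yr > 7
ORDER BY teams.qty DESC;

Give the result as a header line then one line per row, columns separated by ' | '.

After JOIN teams (4 rows):
sales.score | sales.owner | sales.dept | sales.code | teams.score | teams.qty | teams.yr | teams.price
20 | eve | ops | X1 | 20 | 9 | 1 | 6
20 | eve | ops | X1 | 20 | 80 | 9 | 60
20 | eve | ops | X1 | 20 | 8 | 5 | 2
5 | carol | mkt | X2 | 5 | 40 | 20 | 70
After WHERE (2 rows):
sales.score | sales.owner | sales.dept | sales.code | teams.score | teams.qty | teams.yr | teams.price
20 | eve | ops | X1 | 20 | 80 | 9 | 60
5 | carol | mkt | X2 | 5 | 40 | 20 | 70
After SELECT (2 rows):
teams.price | teams.qty
60 | 80
70 | 40
After ORDER BY (2 rows):
teams.price | teams.qty
60 | 80
70 | 40

== RESULT ==
teams.price | teams.qty
60 | 80
70 | 40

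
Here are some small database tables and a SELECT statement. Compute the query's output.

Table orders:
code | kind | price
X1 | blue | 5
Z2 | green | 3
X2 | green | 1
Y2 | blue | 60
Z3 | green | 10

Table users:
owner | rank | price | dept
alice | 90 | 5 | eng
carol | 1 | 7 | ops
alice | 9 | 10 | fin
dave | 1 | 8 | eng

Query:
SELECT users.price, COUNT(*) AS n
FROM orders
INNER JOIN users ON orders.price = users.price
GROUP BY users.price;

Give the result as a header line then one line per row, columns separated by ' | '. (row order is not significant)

After JOIN users (2 rows):
orders.code | orders.kind | orders.price | users.owner | users.rank | users.price | users.dept
X1 | blue | 5 | alice | 90 | 5 | eng
Z3 | green | 10 | alice | 9 | 10 | fin
After GROUP BY (2 rows):
users.price | n
5 | 1
10 | 1

== RESULT ==
users.price | n
5 | 1
10 | 1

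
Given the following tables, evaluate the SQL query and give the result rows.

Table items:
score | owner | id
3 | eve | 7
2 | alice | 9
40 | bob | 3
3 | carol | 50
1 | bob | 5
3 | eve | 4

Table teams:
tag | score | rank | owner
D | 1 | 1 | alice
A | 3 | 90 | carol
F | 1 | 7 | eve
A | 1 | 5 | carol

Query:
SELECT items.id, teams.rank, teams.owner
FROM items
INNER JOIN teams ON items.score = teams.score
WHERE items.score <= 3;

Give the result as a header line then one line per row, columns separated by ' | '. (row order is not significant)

After JOIN teams (6 rows):
items.score | items.owner | items.id | teams.tag | teams.score | teams.rank | teams.owner
3 | eve | 7 | A | 3 | 90 | carol
3 | carol | 50 | A | 3 | 90 | carol
1 | bob | 5 | D | 1 | 1 | alice
1 | bob | 5 | F | 1 | 7 | eve
1 | bob | 5 | A | 1 | 5 | carol
3 | eve | 4 | A | 3 | 90 | carol
After WHERE (6 rows):
items.score | items.owner | items.id | teams.tag | teams.score | teams.rank | teams.owner
3 | eve | 7 | A | 3 | 90 | carol
3 | carol | 50 | A | 3 | 90 | carol
1 | bob | 5 | D | 1 | 1 | alice
1 | bob | 5 | F | 1 | 7 | eve
1 | bob | 5 | A | 1 | 5 | carol
3 | eve | 4 | A | 3 | 90 | carol
After SELECT (6 rows):
items.id | teams.rank | teams.owner
7 | 90 | carol
50 | 90 | carol
5 | 1 | alice
5 | 7 | eve
5 | 5 | carol
4 | 90 | carol

== RESULT ==
items.id | teams.rank | teams.owner
7 | 90 | carol
50 | 90 | carol
5 | 1 | alice
5 | 7 | eve
5 | 5 | carol
4 | 90 | carol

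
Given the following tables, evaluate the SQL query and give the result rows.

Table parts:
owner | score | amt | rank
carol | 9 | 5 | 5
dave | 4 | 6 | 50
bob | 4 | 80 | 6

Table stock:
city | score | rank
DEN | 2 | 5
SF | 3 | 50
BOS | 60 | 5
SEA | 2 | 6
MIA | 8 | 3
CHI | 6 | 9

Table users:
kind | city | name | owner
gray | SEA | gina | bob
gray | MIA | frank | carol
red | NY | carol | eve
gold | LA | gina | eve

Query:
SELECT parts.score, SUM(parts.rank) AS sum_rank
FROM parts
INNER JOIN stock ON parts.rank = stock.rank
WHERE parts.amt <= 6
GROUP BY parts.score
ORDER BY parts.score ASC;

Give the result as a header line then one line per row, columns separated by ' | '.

== RESULT ==
parts.score | sum_rank
4 | 50
9 | 10

Derivation:
After JOIN stock (4 rows):
parts.owner | parts.score | parts.amt | parts.rank | stock.city | stock.score | stock.rank
carol | 9 | 5 | 5 | DEN | 2 | 5
carol | 9 | 5 | 5 | BOS | 60 | 5
dave | 4 | 6 | 50 | SF | 3 | 50
bob | 4 | 80 | 6 | SEA | 2 | 6
After WHERE (3 rows):
parts.owner | parts.score | parts.amt | parts.rank | stock.city | stock.score | stock.rank
carol | 9 | 5 | 5 | DEN | 2 | 5
carol | 9 | 5 | 5 | BOS | 60 | 5
dave | 4 | 6 | 50 | SF | 3 | 50
After GROUP BY (2 rows):
parts.score | sum_rank
9 | 10
4 | 50
After ORDER BY (2 rows):
parts.score | sum_rank
4 | 50
9 | 10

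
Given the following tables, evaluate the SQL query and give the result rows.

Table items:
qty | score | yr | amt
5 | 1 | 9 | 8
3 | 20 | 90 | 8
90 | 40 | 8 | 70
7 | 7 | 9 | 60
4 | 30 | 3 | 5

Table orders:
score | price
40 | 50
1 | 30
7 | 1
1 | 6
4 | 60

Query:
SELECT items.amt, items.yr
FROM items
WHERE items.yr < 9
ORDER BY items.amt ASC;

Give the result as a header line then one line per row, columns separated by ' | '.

After WHERE (2 rows):
items.qty | items.score | items.yr | items.amt
90 | 40 | 8 | 70
4 | 30 | 3 | 5
After SELECT (2 rows):
items.amt | items.yr
70 | 8
5 | 3
After ORDER BY (2 rows):
items.amt | items.yr
5 | 3
70 | 8

== RESULT ==
items.amt | items.yr
5 | 3
70 | 8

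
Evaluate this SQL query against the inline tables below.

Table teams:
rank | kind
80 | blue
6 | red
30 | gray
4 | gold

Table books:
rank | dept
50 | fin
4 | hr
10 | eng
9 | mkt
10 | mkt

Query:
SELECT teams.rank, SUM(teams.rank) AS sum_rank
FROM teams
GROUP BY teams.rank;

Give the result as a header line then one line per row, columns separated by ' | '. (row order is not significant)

== RESULT ==
teams.rank | sum_rank
80 | 80
6 | 6
30 | 30
4 | 4

Derivation:
After GROUP BY (4 rows):
teams.rank | sum_rank
80 | 80
6 | 6
30 | 30
4 | 4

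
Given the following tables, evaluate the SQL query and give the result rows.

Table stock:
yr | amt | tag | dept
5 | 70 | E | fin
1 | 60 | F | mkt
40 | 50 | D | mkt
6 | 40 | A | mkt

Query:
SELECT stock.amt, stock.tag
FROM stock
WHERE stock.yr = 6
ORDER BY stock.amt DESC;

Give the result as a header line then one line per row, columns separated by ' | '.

After WHERE (1 rows):
stock.yr | stock.amt | stock.tag | stock.dept
6 | 40 | A | mkt
After SELECT (1 rows):
stock.amt | stock.tag
40 | A
After ORDER BY (1 rows):
stock.amt | stock.tag
40 | A

== RESULT ==
stock.amt | stock.tag
40 | A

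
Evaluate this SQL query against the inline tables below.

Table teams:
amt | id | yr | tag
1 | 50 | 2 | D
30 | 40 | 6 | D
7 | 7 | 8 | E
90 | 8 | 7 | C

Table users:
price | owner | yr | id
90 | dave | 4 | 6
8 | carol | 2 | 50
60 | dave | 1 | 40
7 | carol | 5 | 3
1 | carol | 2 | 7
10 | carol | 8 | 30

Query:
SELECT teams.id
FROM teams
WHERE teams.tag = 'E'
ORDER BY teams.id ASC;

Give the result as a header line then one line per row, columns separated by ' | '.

After WHERE (1 rows):
teams.amt | teams.id | teams.yr | teams.tag
7 | 7 | 8 | E
After SELECT (1 rows):
teams.id
7
After ORDER BY (1 rows):
teams.id
7

== RESULT ==
teams.id
7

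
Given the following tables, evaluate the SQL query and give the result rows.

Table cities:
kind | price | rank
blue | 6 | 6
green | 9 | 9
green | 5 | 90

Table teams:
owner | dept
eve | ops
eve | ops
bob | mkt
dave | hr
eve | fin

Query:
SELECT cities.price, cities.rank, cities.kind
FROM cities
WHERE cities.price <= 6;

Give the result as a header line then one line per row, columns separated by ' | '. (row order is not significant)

After WHERE (2 rows):
cities.kind | cities.price | cities.rank
blue | 6 | 6
green | 5 | 90
After SELECT (2 rows):
cities.price | cities.rank | cities.kind
6 | 6 | blue
5 | 90 | green

== RESULT ==
cities.price | cities.rank | cities.kind
6 | 6 | blue
5 | 90 | green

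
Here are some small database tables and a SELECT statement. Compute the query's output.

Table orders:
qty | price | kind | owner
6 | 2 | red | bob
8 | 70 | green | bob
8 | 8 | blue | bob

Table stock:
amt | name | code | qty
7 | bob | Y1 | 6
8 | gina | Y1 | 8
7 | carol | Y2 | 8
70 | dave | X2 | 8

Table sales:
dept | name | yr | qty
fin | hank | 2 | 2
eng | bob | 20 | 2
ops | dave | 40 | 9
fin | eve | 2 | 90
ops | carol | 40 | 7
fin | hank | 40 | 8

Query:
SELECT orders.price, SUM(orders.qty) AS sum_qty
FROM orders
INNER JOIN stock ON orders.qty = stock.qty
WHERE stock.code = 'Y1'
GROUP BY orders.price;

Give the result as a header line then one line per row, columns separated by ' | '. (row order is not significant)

== RESULT ==
orders.price | sum_qty
2 | 6
70 | 8
8 | 8

Derivation:
After JOIN stock (7 rows):
orders.qty | orders.price | orders.kind | orders.owner | stock.amt | stock.name | stock.code | stock.qty
6 | 2 | red | bob | 7 | bob | Y1 | 6
8 | 70 | green | bob | 8 | gina | Y1 | 8
8 | 70 | green | bob | 7 | carol | Y2 | 8
8 | 70 | green | bob | 70 | dave | X2 | 8
8 | 8 | blue | bob | 8 | gina | Y1 | 8
8 | 8 | blue | bob | 7 | carol | Y2 | 8
8 | 8 | blue | bob | 70 | dave | X2 | 8
After WHERE (3 rows):
orders.qty | orders.price | orders.kind | orders.owner | stock.amt | stock.name | stock.code | stock.qty
6 | 2 | red | bob | 7 | bob | Y1 | 6
8 | 70 | green | bob | 8 | gina | Y1 | 8
8 | 8 | blue | bob | 8 | gina | Y1 | 8
After GROUP BY (3 rows):
orders.price | sum_qty
2 | 6
70 | 8
8 | 8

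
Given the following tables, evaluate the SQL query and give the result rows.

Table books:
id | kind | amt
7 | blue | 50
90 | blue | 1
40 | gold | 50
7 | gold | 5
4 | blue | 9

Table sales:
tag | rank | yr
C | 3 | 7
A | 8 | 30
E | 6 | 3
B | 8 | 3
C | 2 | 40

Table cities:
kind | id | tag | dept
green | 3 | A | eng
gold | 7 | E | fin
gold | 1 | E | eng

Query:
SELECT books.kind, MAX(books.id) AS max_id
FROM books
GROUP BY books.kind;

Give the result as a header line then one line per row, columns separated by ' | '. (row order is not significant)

== RESULT ==
books.kind | max_id
blue | 90
gold | 40

Derivation:
After GROUP BY (2 rows):
books.kind | max_id
blue | 90
gold | 40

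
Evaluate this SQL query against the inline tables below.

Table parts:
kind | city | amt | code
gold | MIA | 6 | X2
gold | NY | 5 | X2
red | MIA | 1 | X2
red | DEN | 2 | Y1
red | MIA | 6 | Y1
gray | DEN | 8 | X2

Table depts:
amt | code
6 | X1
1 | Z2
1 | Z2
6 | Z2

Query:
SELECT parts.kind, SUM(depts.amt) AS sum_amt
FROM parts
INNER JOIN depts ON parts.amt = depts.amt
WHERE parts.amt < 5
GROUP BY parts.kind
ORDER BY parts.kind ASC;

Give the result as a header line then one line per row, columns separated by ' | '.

After JOIN depts (6 rows):
parts.kind | parts.city | parts.amt | parts.code | depts.amt | depts.code
gold | MIA | 6 | X2 | 6 | X1
gold | MIA | 6 | X2 | 6 | Z2
red | MIA | 1 | X2 | 1 | Z2
red | MIA | 1 | X2 | 1 | Z2
red | MIA | 6 | Y1 | 6 | X1
red | MIA | 6 | Y1 | 6 | Z2
After WHERE (2 rows):
parts.kind | parts.city | parts.amt | parts.code | depts.amt | depts.code
red | MIA | 1 | X2 | 1 | Z2
red | MIA | 1 | X2 | 1 | Z2
After GROUP BY (1 rows):
parts.kind | sum_amt
red | 2
After ORDER BY (1 rows):
parts.kind | sum_amt
red | 2

== RESULT ==
parts.kind | sum_amt
red | 2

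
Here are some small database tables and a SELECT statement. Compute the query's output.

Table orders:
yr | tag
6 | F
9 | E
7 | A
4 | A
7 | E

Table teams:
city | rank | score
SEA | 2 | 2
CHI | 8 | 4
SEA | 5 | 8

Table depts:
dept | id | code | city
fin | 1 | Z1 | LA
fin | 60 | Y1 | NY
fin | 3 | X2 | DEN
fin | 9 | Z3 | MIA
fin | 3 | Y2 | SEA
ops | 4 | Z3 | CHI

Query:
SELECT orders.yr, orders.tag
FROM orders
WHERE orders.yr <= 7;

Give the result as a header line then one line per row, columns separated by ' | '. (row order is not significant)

== RESULT ==
orders.yr | orders.tag
6 | F
7 | A
4 | A
7 | E

Derivation:
After WHERE (4 rows):
orders.yr | orders.tag
6 | F
7 | A
4 | A
7 | E
After SELECT (4 rows):
orders.yr | orders.tag
6 | F
7 | A
4 | A
7 | E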